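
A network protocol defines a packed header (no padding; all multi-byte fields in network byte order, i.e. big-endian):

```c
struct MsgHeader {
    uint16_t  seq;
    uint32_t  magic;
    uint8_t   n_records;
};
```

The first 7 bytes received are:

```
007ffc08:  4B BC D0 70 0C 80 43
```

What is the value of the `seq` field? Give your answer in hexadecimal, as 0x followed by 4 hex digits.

`seq` is the first field, at byte offset 0, occupying 2 bytes.
Bytes at offsets 0..1: 4B BC.
In big-endian order the high byte comes first in memory.
The bytes are already most-significant first: 0x4BBC.

0x4BBC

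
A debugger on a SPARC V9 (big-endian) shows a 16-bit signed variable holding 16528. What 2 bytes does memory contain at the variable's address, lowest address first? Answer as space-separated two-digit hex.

16528 in hexadecimal, padded to 16 bits, is 0x4090.
Split into bytes (most-significant first): 40 90.
In big-endian order the high byte comes first in memory.
So the memory order matches the most-significant-first order: 40 90.

40 90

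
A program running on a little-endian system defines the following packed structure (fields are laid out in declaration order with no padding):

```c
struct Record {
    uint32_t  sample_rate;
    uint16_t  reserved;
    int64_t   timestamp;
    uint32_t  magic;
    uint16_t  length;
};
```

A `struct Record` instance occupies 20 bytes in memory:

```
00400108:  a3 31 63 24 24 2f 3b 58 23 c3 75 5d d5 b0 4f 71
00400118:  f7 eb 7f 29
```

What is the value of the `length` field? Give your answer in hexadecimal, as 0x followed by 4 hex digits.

`length` follows `sample_rate` (4 B), `reserved` (2 B), `timestamp` (8 B), `magic` (4 B), so it starts at offset 4 + 2 + 8 + 4 = 18 and occupies 2 bytes.
Bytes at offsets 18..19: 7F 29.
Little-endian stores the least-significant byte at the lowest address.
Reassemble most-significant byte first: 29 7F → 0x297F.

0x297F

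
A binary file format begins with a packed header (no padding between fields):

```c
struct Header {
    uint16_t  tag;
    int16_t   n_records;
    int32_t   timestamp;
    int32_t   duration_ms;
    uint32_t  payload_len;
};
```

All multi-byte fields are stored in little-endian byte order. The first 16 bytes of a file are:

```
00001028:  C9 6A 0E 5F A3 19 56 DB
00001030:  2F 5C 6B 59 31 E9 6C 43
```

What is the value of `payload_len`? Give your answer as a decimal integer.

1131211057

`payload_len` follows `tag` (2 B), `n_records` (2 B), `timestamp` (4 B), `duration_ms` (4 B), so it starts at offset 2 + 2 + 4 + 4 = 12 and occupies 4 bytes.
Bytes at offsets 12..15: 31 E9 6C 43.
Little-endian stores the least-significant byte at the lowest address.
Reassemble most-significant byte first: 43 6C E9 31 → 0x436CE931.
0x436CE931 = 1131211057.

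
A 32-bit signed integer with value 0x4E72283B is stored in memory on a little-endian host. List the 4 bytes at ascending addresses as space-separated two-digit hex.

3B 28 72 4E

Split into bytes (most-significant first): 4E 72 28 3B.
Little-endian: lowest address holds the least-significant byte.
So at ascending addresses the bytes are 3B 28 72 4E.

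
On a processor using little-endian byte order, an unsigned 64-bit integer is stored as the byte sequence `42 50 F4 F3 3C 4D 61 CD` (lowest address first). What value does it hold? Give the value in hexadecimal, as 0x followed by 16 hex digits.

Little-endian: lowest address holds the least-significant byte.
Reassemble most-significant byte first: CD 61 4D 3C F3 F4 50 42 → 0xCD614D3CF3F45042.

0xCD614D3CF3F45042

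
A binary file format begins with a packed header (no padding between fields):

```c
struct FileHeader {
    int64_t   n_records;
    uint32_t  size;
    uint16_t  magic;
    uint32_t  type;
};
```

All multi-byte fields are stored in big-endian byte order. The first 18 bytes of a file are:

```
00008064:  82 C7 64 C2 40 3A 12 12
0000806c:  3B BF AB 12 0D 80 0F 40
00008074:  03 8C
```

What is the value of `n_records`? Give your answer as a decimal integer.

`n_records` is the first field, at byte offset 0, occupying 8 bytes.
Bytes at offsets 0..7: 82 C7 64 C2 40 3A 12 12.
In big-endian order the high byte comes first in memory.
The bytes are already most-significant first: 0x82C764C2403A1212.
Top bit is set, so as a signed 64-bit value this is 0x82C764C2403A1212 − 2^64 = -9023132542949518830.

-9023132542949518830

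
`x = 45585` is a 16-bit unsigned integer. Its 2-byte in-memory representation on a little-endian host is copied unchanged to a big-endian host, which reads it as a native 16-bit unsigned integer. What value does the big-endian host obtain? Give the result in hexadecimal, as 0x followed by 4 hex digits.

45585 in 16-bit hexadecimal is 0xB211.
Stored little-endian, the bytes at ascending addresses are 11 B2.
Read back as big-endian, the last byte is least significant, giving 0x11B2.

0x11B2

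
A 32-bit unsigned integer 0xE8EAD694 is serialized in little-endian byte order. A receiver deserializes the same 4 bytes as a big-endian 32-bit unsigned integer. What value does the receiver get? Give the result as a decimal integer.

Stored little-endian, the bytes at ascending addresses are 94 D6 EA E8.
Read back as big-endian, the last byte is least significant, giving 0x94D6EAE8.
0x94D6EAE8 = 2497112808.

2497112808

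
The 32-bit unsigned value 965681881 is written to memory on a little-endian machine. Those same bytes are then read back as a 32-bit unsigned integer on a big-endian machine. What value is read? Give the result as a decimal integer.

965681881 in 32-bit hexadecimal is 0x398F22D9.
Stored little-endian, the bytes at ascending addresses are D9 22 8F 39.
Read back as big-endian, the last byte is least significant, giving 0xD9228F39.
0xD9228F39 = 3642920761.

3642920761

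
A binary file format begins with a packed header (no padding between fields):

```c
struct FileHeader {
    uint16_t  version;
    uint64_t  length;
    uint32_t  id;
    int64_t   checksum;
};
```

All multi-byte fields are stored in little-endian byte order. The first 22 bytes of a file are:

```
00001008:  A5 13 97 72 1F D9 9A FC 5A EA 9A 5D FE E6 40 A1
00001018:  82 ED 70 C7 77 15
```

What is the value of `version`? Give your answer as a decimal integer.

5029

`version` is the first field, at byte offset 0, occupying 2 bytes.
Bytes at offsets 0..1: A5 13.
Little-endian stores the least-significant byte at the lowest address.
Reassemble most-significant byte first: 13 A5 → 0x13A5.
0x13A5 = 5029.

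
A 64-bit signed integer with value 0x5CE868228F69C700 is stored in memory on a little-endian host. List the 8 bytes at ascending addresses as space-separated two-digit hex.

00 C7 69 8F 22 68 E8 5C

Split into bytes (most-significant first): 5C E8 68 22 8F 69 C7 00.
In little-endian order the low byte comes first in memory.
So at ascending addresses the bytes are 00 C7 69 8F 22 68 E8 5C.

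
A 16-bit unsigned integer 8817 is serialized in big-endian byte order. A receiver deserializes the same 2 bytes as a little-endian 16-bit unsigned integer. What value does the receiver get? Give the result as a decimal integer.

28962

8817 in 16-bit hexadecimal is 0x2271.
Stored big-endian, the bytes at ascending addresses are 22 71.
Read back as little-endian, the first byte is least significant, giving 0x7122.
0x7122 = 28962.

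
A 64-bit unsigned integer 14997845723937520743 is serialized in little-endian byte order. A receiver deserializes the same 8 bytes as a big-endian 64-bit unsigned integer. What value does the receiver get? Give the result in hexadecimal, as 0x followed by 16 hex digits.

14997845723937520743 in 64-bit hexadecimal is 0xD0230D3953683C67.
Stored little-endian, the bytes at ascending addresses are 67 3C 68 53 39 0D 23 D0.
Read back as big-endian, the last byte is least significant, giving 0x673C6853390D23D0.

0x673C6853390D23D0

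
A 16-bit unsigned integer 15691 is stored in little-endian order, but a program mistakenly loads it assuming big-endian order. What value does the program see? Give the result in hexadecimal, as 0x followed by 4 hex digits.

0x4B3D

15691 in 16-bit hexadecimal is 0x3D4B.
Stored little-endian, the bytes at ascending addresses are 4B 3D.
Read back as big-endian, the last byte is least significant, giving 0x4B3D.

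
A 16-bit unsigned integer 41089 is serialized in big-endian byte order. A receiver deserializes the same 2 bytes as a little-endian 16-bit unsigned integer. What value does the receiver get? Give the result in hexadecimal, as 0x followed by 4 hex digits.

41089 in 16-bit hexadecimal is 0xA081.
Stored big-endian, the bytes at ascending addresses are A0 81.
Read back as little-endian, the first byte is least significant, giving 0x81A0.

0x81A0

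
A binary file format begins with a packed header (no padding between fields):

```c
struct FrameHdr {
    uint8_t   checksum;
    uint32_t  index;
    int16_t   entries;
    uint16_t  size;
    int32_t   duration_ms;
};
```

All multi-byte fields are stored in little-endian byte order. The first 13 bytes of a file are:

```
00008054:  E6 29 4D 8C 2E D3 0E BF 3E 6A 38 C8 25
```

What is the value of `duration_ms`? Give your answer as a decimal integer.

633878634

`duration_ms` follows `checksum` (1 B), `index` (4 B), `entries` (2 B), `size` (2 B), so it starts at offset 1 + 4 + 2 + 2 = 9 and occupies 4 bytes.
Bytes at offsets 9..12: 6A 38 C8 25.
Little-endian: lowest address holds the least-significant byte.
Reassemble most-significant byte first: 25 C8 38 6A → 0x25C8386A.
0x25C8386A = 633878634.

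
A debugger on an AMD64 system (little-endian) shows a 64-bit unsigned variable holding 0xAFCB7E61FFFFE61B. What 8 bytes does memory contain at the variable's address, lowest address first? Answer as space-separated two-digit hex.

Split into bytes (most-significant first): AF CB 7E 61 FF FF E6 1B.
In little-endian order the low byte comes first in memory.
So at ascending addresses the bytes are 1B E6 FF FF 61 7E CB AF.

1B E6 FF FF 61 7E CB AF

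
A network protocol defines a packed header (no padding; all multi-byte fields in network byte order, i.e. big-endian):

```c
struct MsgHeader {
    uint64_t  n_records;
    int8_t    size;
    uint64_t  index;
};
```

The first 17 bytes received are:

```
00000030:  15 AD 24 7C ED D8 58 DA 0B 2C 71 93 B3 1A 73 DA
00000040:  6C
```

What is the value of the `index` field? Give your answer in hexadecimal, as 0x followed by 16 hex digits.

0x2C7193B31A73DA6C

`index` follows `n_records` (8 B), `size` (1 B), so it starts at offset 8 + 1 = 9 and occupies 8 bytes.
Bytes at offsets 9..16: 2C 71 93 B3 1A 73 DA 6C.
Big-endian: lowest address holds the most-significant byte.
The bytes are already most-significant first: 0x2C7193B31A73DA6C.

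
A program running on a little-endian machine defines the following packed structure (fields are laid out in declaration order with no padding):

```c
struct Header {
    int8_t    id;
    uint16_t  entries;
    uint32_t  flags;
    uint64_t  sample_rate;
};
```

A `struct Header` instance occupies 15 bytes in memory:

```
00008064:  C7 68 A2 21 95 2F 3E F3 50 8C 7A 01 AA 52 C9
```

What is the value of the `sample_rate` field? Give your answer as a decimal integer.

`sample_rate` follows `id` (1 B), `entries` (2 B), `flags` (4 B), so it starts at offset 1 + 2 + 4 = 7 and occupies 8 bytes.
Bytes at offsets 7..14: F3 50 8C 7A 01 AA 52 C9.
In little-endian order the low byte comes first in memory.
Reassemble most-significant byte first: C9 52 AA 01 7A 8C 50 F3 → 0xC952AA017A8C50F3.
0xC952AA017A8C50F3 = 14506844273041494259.

14506844273041494259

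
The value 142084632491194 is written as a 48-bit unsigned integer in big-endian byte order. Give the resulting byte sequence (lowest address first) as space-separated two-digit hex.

142084632491194 in hexadecimal, padded to 48 bits, is 0x8139A80C34BA.
Split into bytes (most-significant first): 81 39 A8 0C 34 BA.
Big-endian: lowest address holds the most-significant byte.
So the memory order matches the most-significant-first order: 81 39 A8 0C 34 BA.

81 39 A8 0C 34 BA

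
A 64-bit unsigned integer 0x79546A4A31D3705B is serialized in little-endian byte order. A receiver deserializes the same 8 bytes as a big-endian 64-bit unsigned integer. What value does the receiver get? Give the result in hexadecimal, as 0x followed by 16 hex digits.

Stored little-endian, the bytes at ascending addresses are 5B 70 D3 31 4A 6A 54 79.
Read back as big-endian, the last byte is least significant, giving 0x5B70D3314A6A5479.

0x5B70D3314A6A5479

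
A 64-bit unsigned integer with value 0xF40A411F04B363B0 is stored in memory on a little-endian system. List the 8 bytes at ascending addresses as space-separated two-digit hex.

Split into bytes (most-significant first): F4 0A 41 1F 04 B3 63 B0.
Little-endian: lowest address holds the least-significant byte.
So at ascending addresses the bytes are B0 63 B3 04 1F 41 0A F4.

B0 63 B3 04 1F 41 0A F4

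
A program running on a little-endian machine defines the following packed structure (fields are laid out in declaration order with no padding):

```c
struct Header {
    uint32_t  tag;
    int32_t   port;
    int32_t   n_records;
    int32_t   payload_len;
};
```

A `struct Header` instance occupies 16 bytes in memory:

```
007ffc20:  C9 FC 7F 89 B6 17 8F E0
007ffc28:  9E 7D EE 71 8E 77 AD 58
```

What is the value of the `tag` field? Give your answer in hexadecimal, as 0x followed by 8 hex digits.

`tag` is the first field, at byte offset 0, occupying 4 bytes.
Bytes at offsets 0..3: C9 FC 7F 89.
Little-endian stores the least-significant byte at the lowest address.
Reassemble most-significant byte first: 89 7F FC C9 → 0x897FFCC9.

0x897FFCC9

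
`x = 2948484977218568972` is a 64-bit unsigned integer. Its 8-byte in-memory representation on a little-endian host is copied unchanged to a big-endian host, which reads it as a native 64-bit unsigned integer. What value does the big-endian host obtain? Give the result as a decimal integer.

2948484977218568972 in 64-bit hexadecimal is 0x28EB1F770CB0430C.
Stored little-endian, the bytes at ascending addresses are 0C 43 B0 0C 77 1F EB 28.
Read back as big-endian, the last byte is least significant, giving 0x0C43B00C771FEB28.
0x0C43B00C771FEB28 = 883743519479425832.

883743519479425832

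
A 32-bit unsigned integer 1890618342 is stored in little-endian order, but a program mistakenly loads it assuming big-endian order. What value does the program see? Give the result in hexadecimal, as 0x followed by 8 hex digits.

0xE68BB070

1890618342 in 32-bit hexadecimal is 0x70B08BE6.
Stored little-endian, the bytes at ascending addresses are E6 8B B0 70.
Read back as big-endian, the last byte is least significant, giving 0xE68BB070.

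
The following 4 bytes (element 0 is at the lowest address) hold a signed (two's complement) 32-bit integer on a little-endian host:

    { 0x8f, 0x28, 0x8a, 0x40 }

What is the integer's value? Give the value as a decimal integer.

Little-endian: lowest address holds the least-significant byte.
Reassemble most-significant byte first: 40 8A 28 8F → 0x408A288F.
0x408A288F = 1082796175.

1082796175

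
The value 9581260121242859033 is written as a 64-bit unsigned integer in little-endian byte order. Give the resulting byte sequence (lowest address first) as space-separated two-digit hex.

9581260121242859033 in hexadecimal, padded to 64 bits, is 0x84F779510B4BF619.
Split into bytes (most-significant first): 84 F7 79 51 0B 4B F6 19.
Little-endian stores the least-significant byte at the lowest address.
So at ascending addresses the bytes are 19 F6 4B 0B 51 79 F7 84.

19 F6 4B 0B 51 79 F7 84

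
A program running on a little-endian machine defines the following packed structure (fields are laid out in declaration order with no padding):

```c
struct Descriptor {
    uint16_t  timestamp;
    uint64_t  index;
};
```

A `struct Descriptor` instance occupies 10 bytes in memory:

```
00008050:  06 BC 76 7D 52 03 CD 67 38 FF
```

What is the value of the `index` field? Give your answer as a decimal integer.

`index` follows `timestamp` (2 bytes), so it starts at byte offset 2 and occupies 8 bytes.
Bytes at offsets 2..9: 76 7D 52 03 CD 67 38 FF.
In little-endian order the low byte comes first in memory.
Reassemble most-significant byte first: FF 38 67 CD 03 52 7D 76 → 0xFF3867CD03527D76.
0xFF3867CD03527D76 = 18390563208589114742.

18390563208589114742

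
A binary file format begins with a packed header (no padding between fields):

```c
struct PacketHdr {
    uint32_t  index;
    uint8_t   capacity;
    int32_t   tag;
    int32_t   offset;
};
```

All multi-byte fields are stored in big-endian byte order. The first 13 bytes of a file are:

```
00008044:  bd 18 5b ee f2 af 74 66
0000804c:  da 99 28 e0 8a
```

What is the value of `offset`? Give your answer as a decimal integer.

-1725374326

`offset` follows `index` (4 B), `capacity` (1 B), `tag` (4 B), so it starts at offset 4 + 1 + 4 = 9 and occupies 4 bytes.
Bytes at offsets 9..12: 99 28 E0 8A.
In big-endian order the high byte comes first in memory.
The bytes are already most-significant first: 0x9928E08A.
Top bit is set, so as a signed 32-bit value this is 0x9928E08A − 2^32 = -1725374326.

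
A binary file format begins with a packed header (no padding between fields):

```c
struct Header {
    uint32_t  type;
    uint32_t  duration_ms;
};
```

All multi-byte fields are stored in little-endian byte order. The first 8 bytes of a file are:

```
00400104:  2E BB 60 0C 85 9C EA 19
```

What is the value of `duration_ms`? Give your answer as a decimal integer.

434805893

`duration_ms` follows `type` (4 bytes), so it starts at byte offset 4 and occupies 4 bytes.
Bytes at offsets 4..7: 85 9C EA 19.
Little-endian: lowest address holds the least-significant byte.
Reassemble most-significant byte first: 19 EA 9C 85 → 0x19EA9C85.
0x19EA9C85 = 434805893.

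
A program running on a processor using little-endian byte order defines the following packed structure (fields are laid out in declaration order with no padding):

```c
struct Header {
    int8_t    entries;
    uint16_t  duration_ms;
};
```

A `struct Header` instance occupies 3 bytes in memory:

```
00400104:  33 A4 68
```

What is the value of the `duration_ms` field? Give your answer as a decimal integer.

26788

`duration_ms` follows `entries` (1 byte), so it starts at byte offset 1 and occupies 2 bytes.
Bytes at offsets 1..2: A4 68.
Little-endian stores the least-significant byte at the lowest address.
Reassemble most-significant byte first: 68 A4 → 0x68A4.
0x68A4 = 26788.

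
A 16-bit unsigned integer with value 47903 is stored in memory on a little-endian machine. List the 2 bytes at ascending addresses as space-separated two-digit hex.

47903 in hexadecimal, padded to 16 bits, is 0xBB1F.
Split into bytes (most-significant first): BB 1F.
In little-endian order the low byte comes first in memory.
So at ascending addresses the bytes are 1F BB.

1F BB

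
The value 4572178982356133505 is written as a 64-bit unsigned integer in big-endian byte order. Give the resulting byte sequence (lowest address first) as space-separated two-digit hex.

3F 73 A4 8F 5C D8 26 81

4572178982356133505 in hexadecimal, padded to 64 bits, is 0x3F73A48F5CD82681.
Split into bytes (most-significant first): 3F 73 A4 8F 5C D8 26 81.
Big-endian: lowest address holds the most-significant byte.
So the memory order matches the most-significant-first order: 3F 73 A4 8F 5C D8 26 81.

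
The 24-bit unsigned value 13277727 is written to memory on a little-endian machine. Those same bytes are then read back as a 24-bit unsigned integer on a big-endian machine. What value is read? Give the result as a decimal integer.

13277727 in 24-bit hexadecimal is 0xCA9A1F.
Stored little-endian, the bytes at ascending addresses are 1F 9A CA.
Read back as big-endian, the last byte is least significant, giving 0x1F9ACA.
0x1F9ACA = 2071242.

2071242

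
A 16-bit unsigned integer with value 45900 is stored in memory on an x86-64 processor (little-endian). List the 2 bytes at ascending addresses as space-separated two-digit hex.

4C B3

45900 in hexadecimal, padded to 16 bits, is 0xB34C.
Split into bytes (most-significant first): B3 4C.
Little-endian: lowest address holds the least-significant byte.
So at ascending addresses the bytes are 4C B3.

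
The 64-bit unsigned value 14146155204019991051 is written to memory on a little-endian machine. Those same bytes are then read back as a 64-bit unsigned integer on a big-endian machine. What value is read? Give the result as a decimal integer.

842779378730226116

14146155204019991051 in 64-bit hexadecimal is 0xC4513D356127B20B.
Stored little-endian, the bytes at ascending addresses are 0B B2 27 61 35 3D 51 C4.
Read back as big-endian, the last byte is least significant, giving 0x0BB22761353D51C4.
0x0BB22761353D51C4 = 842779378730226116.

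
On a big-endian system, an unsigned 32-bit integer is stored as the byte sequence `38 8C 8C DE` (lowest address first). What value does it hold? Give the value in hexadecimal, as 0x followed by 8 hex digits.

In big-endian order the high byte comes first in memory.
The bytes are already most-significant first: 0x388C8CDE.

0x388C8CDE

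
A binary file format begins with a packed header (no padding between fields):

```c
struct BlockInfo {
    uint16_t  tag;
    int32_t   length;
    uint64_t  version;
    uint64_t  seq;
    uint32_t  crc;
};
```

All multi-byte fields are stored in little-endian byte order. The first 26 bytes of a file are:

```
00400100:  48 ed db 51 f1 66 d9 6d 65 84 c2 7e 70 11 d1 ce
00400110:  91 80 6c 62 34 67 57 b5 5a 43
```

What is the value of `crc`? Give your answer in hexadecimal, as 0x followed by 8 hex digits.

0x435AB557

`crc` follows `tag` (2 B), `length` (4 B), `version` (8 B), `seq` (8 B), so it starts at offset 2 + 4 + 8 + 8 = 22 and occupies 4 bytes.
Bytes at offsets 22..25: 57 B5 5A 43.
Little-endian: lowest address holds the least-significant byte.
Reassemble most-significant byte first: 43 5A B5 57 → 0x435AB557.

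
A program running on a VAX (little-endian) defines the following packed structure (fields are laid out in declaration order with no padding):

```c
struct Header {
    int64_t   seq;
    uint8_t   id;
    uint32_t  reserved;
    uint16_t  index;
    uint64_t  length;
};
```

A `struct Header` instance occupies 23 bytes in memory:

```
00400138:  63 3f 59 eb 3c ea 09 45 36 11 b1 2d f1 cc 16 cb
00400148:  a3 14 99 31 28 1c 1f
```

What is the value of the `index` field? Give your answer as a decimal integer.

`index` follows `seq` (8 B), `id` (1 B), `reserved` (4 B), so it starts at offset 8 + 1 + 4 = 13 and occupies 2 bytes.
Bytes at offsets 13..14: CC 16.
Little-endian stores the least-significant byte at the lowest address.
Reassemble most-significant byte first: 16 CC → 0x16CC.
0x16CC = 5836.

5836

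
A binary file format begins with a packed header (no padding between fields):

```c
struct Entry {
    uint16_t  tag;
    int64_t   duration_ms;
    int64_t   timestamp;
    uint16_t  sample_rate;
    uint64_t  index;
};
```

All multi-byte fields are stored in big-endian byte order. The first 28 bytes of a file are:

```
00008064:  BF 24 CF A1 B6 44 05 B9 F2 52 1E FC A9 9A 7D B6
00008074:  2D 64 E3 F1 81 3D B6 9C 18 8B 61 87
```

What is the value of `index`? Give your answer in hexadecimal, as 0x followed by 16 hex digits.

`index` follows `tag` (2 B), `duration_ms` (8 B), `timestamp` (8 B), `sample_rate` (2 B), so it starts at offset 2 + 8 + 8 + 2 = 20 and occupies 8 bytes.
Bytes at offsets 20..27: 81 3D B6 9C 18 8B 61 87.
Big-endian stores the most-significant byte at the lowest address.
The bytes are already most-significant first: 0x813DB69C188B6187.

0x813DB69C188B6187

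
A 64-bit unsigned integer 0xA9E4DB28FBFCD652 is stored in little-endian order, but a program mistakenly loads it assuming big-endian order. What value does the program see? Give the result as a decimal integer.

Stored little-endian, the bytes at ascending addresses are 52 D6 FC FB 28 DB E4 A9.
Read back as big-endian, the last byte is least significant, giving 0x52D6FCFB28DBE4A9.
0x52D6FCFB28DBE4A9 = 5969236511778661545.

5969236511778661545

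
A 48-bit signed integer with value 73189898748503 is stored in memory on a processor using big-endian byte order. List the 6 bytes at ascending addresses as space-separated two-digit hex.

42 90 D9 EA 82 57

73189898748503 in hexadecimal, padded to 48 bits, is 0x4290D9EA8257.
Split into bytes (most-significant first): 42 90 D9 EA 82 57.
In big-endian order the high byte comes first in memory.
So the memory order matches the most-significant-first order: 42 90 D9 EA 82 57.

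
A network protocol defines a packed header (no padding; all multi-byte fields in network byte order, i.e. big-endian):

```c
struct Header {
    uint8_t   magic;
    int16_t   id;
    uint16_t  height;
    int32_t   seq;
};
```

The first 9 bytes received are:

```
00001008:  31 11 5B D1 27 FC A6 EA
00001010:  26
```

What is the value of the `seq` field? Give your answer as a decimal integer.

`seq` follows `magic` (1 B), `id` (2 B), `height` (2 B), so it starts at offset 1 + 2 + 2 = 5 and occupies 4 bytes.
Bytes at offsets 5..8: FC A6 EA 26.
Big-endian stores the most-significant byte at the lowest address.
The bytes are already most-significant first: 0xFCA6EA26.
Top bit is set, so as a signed 32-bit value this is 0xFCA6EA26 − 2^32 = -56169946.

-56169946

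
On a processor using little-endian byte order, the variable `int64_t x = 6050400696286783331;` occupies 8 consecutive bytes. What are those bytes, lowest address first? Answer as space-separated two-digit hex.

6050400696286783331 in hexadecimal, padded to 64 bits, is 0x53F757607AF32763.
Split into bytes (most-significant first): 53 F7 57 60 7A F3 27 63.
Little-endian: lowest address holds the least-significant byte.
So at ascending addresses the bytes are 63 27 F3 7A 60 57 F7 53.

63 27 F3 7A 60 57 F7 53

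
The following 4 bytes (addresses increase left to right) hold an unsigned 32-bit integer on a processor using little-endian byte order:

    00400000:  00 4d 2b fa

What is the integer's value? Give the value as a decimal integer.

4197141760

Little-endian stores the least-significant byte at the lowest address.
Reassemble most-significant byte first: FA 2B 4D 00 → 0xFA2B4D00.
0xFA2B4D00 = 4197141760.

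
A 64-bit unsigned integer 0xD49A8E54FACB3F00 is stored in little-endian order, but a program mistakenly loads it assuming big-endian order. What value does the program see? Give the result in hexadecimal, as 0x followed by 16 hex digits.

0x003FCBFA548E9AD4

Stored little-endian, the bytes at ascending addresses are 00 3F CB FA 54 8E 9A D4.
Read back as big-endian, the last byte is least significant, giving 0x003FCBFA548E9AD4.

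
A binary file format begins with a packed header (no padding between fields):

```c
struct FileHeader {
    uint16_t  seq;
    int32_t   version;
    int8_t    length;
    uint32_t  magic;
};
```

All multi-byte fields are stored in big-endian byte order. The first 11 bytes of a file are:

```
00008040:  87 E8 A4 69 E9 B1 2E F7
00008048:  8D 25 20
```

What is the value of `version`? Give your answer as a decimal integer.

`version` follows `seq` (2 bytes), so it starts at byte offset 2 and occupies 4 bytes.
Bytes at offsets 2..5: A4 69 E9 B1.
In big-endian order the high byte comes first in memory.
The bytes are already most-significant first: 0xA469E9B1.
Top bit is set, so as a signed 32-bit value this is 0xA469E9B1 − 2^32 = -1536562767.

-1536562767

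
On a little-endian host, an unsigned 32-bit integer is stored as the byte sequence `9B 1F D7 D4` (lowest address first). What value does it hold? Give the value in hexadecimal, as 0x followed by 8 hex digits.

In little-endian order the low byte comes first in memory.
Reassemble most-significant byte first: D4 D7 1F 9B → 0xD4D71F9B.

0xD4D71F9B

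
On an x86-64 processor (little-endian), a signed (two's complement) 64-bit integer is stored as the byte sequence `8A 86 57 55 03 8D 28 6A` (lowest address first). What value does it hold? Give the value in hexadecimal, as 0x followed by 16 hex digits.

0x6A288D035557868A

In little-endian order the low byte comes first in memory.
Reassemble most-significant byte first: 6A 28 8D 03 55 57 86 8A → 0x6A288D035557868A.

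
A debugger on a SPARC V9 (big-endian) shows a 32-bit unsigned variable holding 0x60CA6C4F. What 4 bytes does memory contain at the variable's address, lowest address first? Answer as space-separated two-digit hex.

Split into bytes (most-significant first): 60 CA 6C 4F.
Big-endian stores the most-significant byte at the lowest address.
So the memory order matches the most-significant-first order: 60 CA 6C 4F.

60 CA 6C 4F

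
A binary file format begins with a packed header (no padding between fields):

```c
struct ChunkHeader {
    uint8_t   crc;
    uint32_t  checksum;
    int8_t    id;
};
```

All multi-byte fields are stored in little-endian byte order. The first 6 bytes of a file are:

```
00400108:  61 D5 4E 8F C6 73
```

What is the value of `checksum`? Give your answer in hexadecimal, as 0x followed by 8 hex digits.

0xC68F4ED5

`checksum` follows `crc` (1 byte), so it starts at byte offset 1 and occupies 4 bytes.
Bytes at offsets 1..4: D5 4E 8F C6.
Little-endian: lowest address holds the least-significant byte.
Reassemble most-significant byte first: C6 8F 4E D5 → 0xC68F4ED5.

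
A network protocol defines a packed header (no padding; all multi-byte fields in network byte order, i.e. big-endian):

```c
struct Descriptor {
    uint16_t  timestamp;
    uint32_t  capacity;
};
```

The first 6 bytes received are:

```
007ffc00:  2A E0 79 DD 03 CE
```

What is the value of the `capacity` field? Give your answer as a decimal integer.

2044527566

`capacity` follows `timestamp` (2 bytes), so it starts at byte offset 2 and occupies 4 bytes.
Bytes at offsets 2..5: 79 DD 03 CE.
In big-endian order the high byte comes first in memory.
The bytes are already most-significant first: 0x79DD03CE.
0x79DD03CE = 2044527566.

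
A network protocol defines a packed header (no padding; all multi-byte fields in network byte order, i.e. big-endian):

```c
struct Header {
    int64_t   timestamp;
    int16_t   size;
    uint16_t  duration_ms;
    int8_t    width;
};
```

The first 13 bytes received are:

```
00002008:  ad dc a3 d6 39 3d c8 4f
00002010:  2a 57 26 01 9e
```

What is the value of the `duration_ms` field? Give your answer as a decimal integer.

9729

`duration_ms` follows `timestamp` (8 B), `size` (2 B), so it starts at offset 8 + 2 = 10 and occupies 2 bytes.
Bytes at offsets 10..11: 26 01.
Big-endian stores the most-significant byte at the lowest address.
The bytes are already most-significant first: 0x2601.
0x2601 = 9729.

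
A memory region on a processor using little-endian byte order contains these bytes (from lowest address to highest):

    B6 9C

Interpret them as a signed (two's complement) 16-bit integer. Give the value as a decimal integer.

Little-endian stores the least-significant byte at the lowest address.
Reassemble most-significant byte first: 9C B6 → 0x9CB6.
Top bit is set, so as a signed 16-bit value this is 0x9CB6 − 2^16 = -25418.

-25418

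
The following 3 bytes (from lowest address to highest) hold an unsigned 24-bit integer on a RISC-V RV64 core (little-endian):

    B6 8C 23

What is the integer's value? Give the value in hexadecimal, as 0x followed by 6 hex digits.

0x238CB6

Little-endian: lowest address holds the least-significant byte.
Reassemble most-significant byte first: 23 8C B6 → 0x238CB6.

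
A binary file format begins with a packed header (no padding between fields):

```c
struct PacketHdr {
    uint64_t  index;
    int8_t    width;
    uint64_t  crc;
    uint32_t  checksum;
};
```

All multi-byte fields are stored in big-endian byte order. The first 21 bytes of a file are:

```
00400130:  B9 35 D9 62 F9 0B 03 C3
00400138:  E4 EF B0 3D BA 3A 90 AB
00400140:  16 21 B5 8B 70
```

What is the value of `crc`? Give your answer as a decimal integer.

`crc` follows `index` (8 B), `width` (1 B), so it starts at offset 8 + 1 = 9 and occupies 8 bytes.
Bytes at offsets 9..16: EF B0 3D BA 3A 90 AB 16.
Big-endian stores the most-significant byte at the lowest address.
The bytes are already most-significant first: 0xEFB03DBA3A90AB16.
0xEFB03DBA3A90AB16 = 17271372441021623062.

17271372441021623062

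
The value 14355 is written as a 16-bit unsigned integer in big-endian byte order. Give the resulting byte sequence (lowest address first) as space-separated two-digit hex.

38 13

14355 in hexadecimal, padded to 16 bits, is 0x3813.
Split into bytes (most-significant first): 38 13.
In big-endian order the high byte comes first in memory.
So the memory order matches the most-significant-first order: 38 13.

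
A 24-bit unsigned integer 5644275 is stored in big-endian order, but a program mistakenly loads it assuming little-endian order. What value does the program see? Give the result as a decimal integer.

5644275 in 24-bit hexadecimal is 0x561FF3.
Stored big-endian, the bytes at ascending addresses are 56 1F F3.
Read back as little-endian, the first byte is least significant, giving 0xF31F56.
0xF31F56 = 15933270.

15933270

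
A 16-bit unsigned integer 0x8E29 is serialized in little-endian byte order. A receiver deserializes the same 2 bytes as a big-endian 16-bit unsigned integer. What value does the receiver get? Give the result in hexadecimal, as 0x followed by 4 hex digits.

Stored little-endian, the bytes at ascending addresses are 29 8E.
Read back as big-endian, the last byte is least significant, giving 0x298E.

0x298E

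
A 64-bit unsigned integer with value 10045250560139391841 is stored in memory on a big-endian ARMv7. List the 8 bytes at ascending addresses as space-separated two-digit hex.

8B 67 E6 29 94 E6 F3 61

10045250560139391841 in hexadecimal, padded to 64 bits, is 0x8B67E62994E6F361.
Split into bytes (most-significant first): 8B 67 E6 29 94 E6 F3 61.
Big-endian: lowest address holds the most-significant byte.
So the memory order matches the most-significant-first order: 8B 67 E6 29 94 E6 F3 61.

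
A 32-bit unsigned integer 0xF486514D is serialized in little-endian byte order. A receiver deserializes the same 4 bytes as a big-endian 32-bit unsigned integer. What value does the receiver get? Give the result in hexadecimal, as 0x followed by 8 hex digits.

0x4D5186F4

Stored little-endian, the bytes at ascending addresses are 4D 51 86 F4.
Read back as big-endian, the last byte is least significant, giving 0x4D5186F4.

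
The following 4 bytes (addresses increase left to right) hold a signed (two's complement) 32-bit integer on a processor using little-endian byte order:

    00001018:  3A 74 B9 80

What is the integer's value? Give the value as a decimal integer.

In little-endian order the low byte comes first in memory.
Reassemble most-significant byte first: 80 B9 74 3A → 0x80B9743A.
Top bit is set, so as a signed 32-bit value this is 0x80B9743A − 2^32 = -2135329734.

-2135329734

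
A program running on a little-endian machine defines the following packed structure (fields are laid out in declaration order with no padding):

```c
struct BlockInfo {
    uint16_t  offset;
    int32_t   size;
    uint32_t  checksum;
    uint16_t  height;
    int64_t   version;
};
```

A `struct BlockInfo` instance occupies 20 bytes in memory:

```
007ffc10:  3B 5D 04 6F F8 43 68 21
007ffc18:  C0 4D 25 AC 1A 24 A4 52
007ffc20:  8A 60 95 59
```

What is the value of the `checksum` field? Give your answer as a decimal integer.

1304437096

`checksum` follows `offset` (2 B), `size` (4 B), so it starts at offset 2 + 4 = 6 and occupies 4 bytes.
Bytes at offsets 6..9: 68 21 C0 4D.
Little-endian stores the least-significant byte at the lowest address.
Reassemble most-significant byte first: 4D C0 21 68 → 0x4DC02168.
0x4DC02168 = 1304437096.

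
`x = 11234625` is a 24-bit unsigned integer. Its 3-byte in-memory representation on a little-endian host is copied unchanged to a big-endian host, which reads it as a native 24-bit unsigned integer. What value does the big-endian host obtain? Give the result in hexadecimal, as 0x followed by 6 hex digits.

11234625 in 24-bit hexadecimal is 0xAB6D41.
Stored little-endian, the bytes at ascending addresses are 41 6D AB.
Read back as big-endian, the last byte is least significant, giving 0x416DAB.

0x416DAB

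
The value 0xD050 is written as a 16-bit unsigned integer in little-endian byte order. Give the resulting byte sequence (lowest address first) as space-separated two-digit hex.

Split into bytes (most-significant first): D0 50.
Little-endian: lowest address holds the least-significant byte.
So at ascending addresses the bytes are 50 D0.

50 D0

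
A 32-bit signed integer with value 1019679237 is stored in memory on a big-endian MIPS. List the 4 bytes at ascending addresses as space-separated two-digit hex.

1019679237 in hexadecimal, padded to 32 bits, is 0x3CC71205.
Split into bytes (most-significant first): 3C C7 12 05.
Big-endian stores the most-significant byte at the lowest address.
So the memory order matches the most-significant-first order: 3C C7 12 05.

3C C7 12 05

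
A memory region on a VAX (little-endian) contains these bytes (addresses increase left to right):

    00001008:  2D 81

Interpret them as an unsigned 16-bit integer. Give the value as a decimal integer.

33069

Little-endian: lowest address holds the least-significant byte.
Reassemble most-significant byte first: 81 2D → 0x812D.
0x812D = 33069.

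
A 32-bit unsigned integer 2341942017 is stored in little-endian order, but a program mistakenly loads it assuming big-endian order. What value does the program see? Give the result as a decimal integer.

2341942017 in 32-bit hexadecimal is 0x8B973301.
Stored little-endian, the bytes at ascending addresses are 01 33 97 8B.
Read back as big-endian, the last byte is least significant, giving 0x0133978B.
0x0133978B = 20158347.

20158347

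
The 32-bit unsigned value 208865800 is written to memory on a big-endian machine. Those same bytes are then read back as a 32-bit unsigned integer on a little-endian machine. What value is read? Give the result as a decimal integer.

208865800 in 32-bit hexadecimal is 0x0C730A08.
Stored big-endian, the bytes at ascending addresses are 0C 73 0A 08.
Read back as little-endian, the first byte is least significant, giving 0x080A730C.
0x080A730C = 134902540.

134902540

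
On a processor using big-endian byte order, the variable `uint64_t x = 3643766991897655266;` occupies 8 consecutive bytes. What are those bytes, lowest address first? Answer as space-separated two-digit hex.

3643766991897655266 in hexadecimal, padded to 64 bits, is 0x329142C60C5A77E2.
Split into bytes (most-significant first): 32 91 42 C6 0C 5A 77 E2.
Big-endian: lowest address holds the most-significant byte.
So the memory order matches the most-significant-first order: 32 91 42 C6 0C 5A 77 E2.

32 91 42 C6 0C 5A 77 E2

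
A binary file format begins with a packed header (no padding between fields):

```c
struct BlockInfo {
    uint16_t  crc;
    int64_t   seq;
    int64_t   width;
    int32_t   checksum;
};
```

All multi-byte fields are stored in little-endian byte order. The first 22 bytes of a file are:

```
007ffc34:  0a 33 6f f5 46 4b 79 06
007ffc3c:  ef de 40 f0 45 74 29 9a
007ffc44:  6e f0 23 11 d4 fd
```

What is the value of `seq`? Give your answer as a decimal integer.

-2382678559831952017

`seq` follows `crc` (2 bytes), so it starts at byte offset 2 and occupies 8 bytes.
Bytes at offsets 2..9: 6F F5 46 4B 79 06 EF DE.
Little-endian stores the least-significant byte at the lowest address.
Reassemble most-significant byte first: DE EF 06 79 4B 46 F5 6F → 0xDEEF06794B46F56F.
Top bit is set, so as a signed 64-bit value this is 0xDEEF06794B46F56F − 2^64 = -2382678559831952017.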